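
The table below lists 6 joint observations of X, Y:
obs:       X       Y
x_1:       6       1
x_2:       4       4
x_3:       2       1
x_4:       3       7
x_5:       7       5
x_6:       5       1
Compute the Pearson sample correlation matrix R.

Step 1 — column means:
  mean(X) = (6 + 4 + 2 + 3 + 7 + 5) / 6 = 27/6 = 4.5
  mean(Y) = (1 + 4 + 1 + 7 + 5 + 1) / 6 = 19/6 = 3.1667

Step 2 — sample variances and covariances s[i,j] = (1/(n-1)) · Σ_k (x_{k,i} - mean_i) · (x_{k,j} - mean_j), with n-1 = 5:
  s[X,X] = ((1.5)·(1.5) + (-0.5)·(-0.5) + (-2.5)·(-2.5) + (-1.5)·(-1.5) + (2.5)·(2.5) + (0.5)·(0.5)) / 5 = 17.5/5 = 3.5
  s[X,Y] = ((1.5)·(-2.1667) + (-0.5)·(0.8333) + (-2.5)·(-2.1667) + (-1.5)·(3.8333) + (2.5)·(1.8333) + (0.5)·(-2.1667)) / 5 = -0.5/5 = -0.1
  s[Y,Y] = ((-2.1667)·(-2.1667) + (0.8333)·(0.8333) + (-2.1667)·(-2.1667) + (3.8333)·(3.8333) + (1.8333)·(1.8333) + (-2.1667)·(-2.1667)) / 5 = 32.8333/5 = 6.5667
  Sample standard deviations s_i = √(s[i,i]):
  s(X) = √(3.5) = 1.8708
  s(Y) = √(6.5667) = 2.5626

Step 3 — r_{ij} = s_{ij} / (s_i · s_j):
  r[X,X] = 1 (diagonal).
  r[X,Y] = -0.1 / (1.8708 · 2.5626) = -0.1 / 4.7941 = -0.0209
  r[Y,Y] = 1 (diagonal).

R is symmetric with unit diagonal. Assembling:

R = [[1, -0.0209],
 [-0.0209, 1]]


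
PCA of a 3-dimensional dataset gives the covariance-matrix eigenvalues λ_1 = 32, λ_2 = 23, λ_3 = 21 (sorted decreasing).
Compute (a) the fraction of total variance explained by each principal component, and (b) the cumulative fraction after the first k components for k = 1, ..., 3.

Step 1 — total variance = trace(Sigma) = Σ λ_i = 32 + 23 + 21 = 76.

Step 2 — fraction explained by component i = λ_i / Σ λ:
  PC1: 32/76 = 0.4211
  PC2: 23/76 = 0.3026
  PC3: 21/76 = 0.2763

Step 3 — cumulative fraction after k components = (λ_1 + ... + λ_k) / Σ λ:
  k = 1: 32/76 = 0.4211
  k = 2: (32 + 23)/76 = 55/76 = 0.7237
  k = 3: (32 + 23 + 21)/76 = 76/76 = 1

Summary (fraction, with percent):

explained: PC1 0.4211 (42.11%), PC2 0.3026 (30.26%), PC3 0.2763 (27.63%);  cumulative: 0.4211, 0.7237, 1


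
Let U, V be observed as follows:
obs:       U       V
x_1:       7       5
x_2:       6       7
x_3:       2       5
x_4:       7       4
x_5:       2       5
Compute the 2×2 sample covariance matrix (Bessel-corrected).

Step 1 — column means:
  mean(U) = (7 + 6 + 2 + 7 + 2) / 5 = 24/5 = 4.8
  mean(V) = (5 + 7 + 5 + 4 + 5) / 5 = 26/5 = 5.2

Step 2 — sample covariance S[i,j] = (1/(n-1)) · Σ_k (x_{k,i} - mean_i) · (x_{k,j} - mean_j), with n-1 = 4.
  S[U,U] = ((2.2)·(2.2) + (1.2)·(1.2) + (-2.8)·(-2.8) + (2.2)·(2.2) + (-2.8)·(-2.8)) / 4 = 26.8/4 = 6.7
  S[U,V] = ((2.2)·(-0.2) + (1.2)·(1.8) + (-2.8)·(-0.2) + (2.2)·(-1.2) + (-2.8)·(-0.2)) / 4 = 0.2/4 = 0.05
  S[V,V] = ((-0.2)·(-0.2) + (1.8)·(1.8) + (-0.2)·(-0.2) + (-1.2)·(-1.2) + (-0.2)·(-0.2)) / 4 = 4.8/4 = 1.2

S is symmetric (S[j,i] = S[i,j]). Assembling:

S = [[6.7, 0.05],
 [0.05, 1.2]]


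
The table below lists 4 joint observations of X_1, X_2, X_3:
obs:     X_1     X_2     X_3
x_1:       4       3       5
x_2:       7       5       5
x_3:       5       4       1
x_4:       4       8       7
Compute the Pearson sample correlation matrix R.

Step 1 — column means:
  mean(X_1) = (4 + 7 + 5 + 4) / 4 = 20/4 = 5
  mean(X_2) = (3 + 5 + 4 + 8) / 4 = 20/4 = 5
  mean(X_3) = (5 + 5 + 1 + 7) / 4 = 18/4 = 4.5

Step 2 — sample variances and covariances s[i,j] = (1/(n-1)) · Σ_k (x_{k,i} - mean_i) · (x_{k,j} - mean_j), with n-1 = 3:
  s[X_1,X_1] = ((-1)·(-1) + (2)·(2) + (0)·(0) + (-1)·(-1)) / 3 = 6/3 = 2
  s[X_1,X_2] = ((-1)·(-2) + (2)·(0) + (0)·(-1) + (-1)·(3)) / 3 = -1/3 = -0.3333
  s[X_1,X_3] = ((-1)·(0.5) + (2)·(0.5) + (0)·(-3.5) + (-1)·(2.5)) / 3 = -2/3 = -0.6667
  s[X_2,X_2] = ((-2)·(-2) + (0)·(0) + (-1)·(-1) + (3)·(3)) / 3 = 14/3 = 4.6667
  s[X_2,X_3] = ((-2)·(0.5) + (0)·(0.5) + (-1)·(-3.5) + (3)·(2.5)) / 3 = 10/3 = 3.3333
  s[X_3,X_3] = ((0.5)·(0.5) + (0.5)·(0.5) + (-3.5)·(-3.5) + (2.5)·(2.5)) / 3 = 19/3 = 6.3333
  Sample standard deviations s_i = √(s[i,i]):
  s(X_1) = √(2) = 1.4142
  s(X_2) = √(4.6667) = 2.1602
  s(X_3) = √(6.3333) = 2.5166

Step 3 — r_{ij} = s_{ij} / (s_i · s_j):
  r[X_1,X_1] = 1 (diagonal).
  r[X_1,X_2] = -0.3333 / (1.4142 · 2.1602) = -0.3333 / 3.0551 = -0.1091
  r[X_1,X_3] = -0.6667 / (1.4142 · 2.5166) = -0.6667 / 3.559 = -0.1873
  r[X_2,X_2] = 1 (diagonal).
  r[X_2,X_3] = 3.3333 / (2.1602 · 2.5166) = 3.3333 / 5.4365 = 0.6131
  r[X_3,X_3] = 1 (diagonal).

R is symmetric with unit diagonal. Assembling:

R = [[1, -0.1091, -0.1873],
 [-0.1091, 1, 0.6131],
 [-0.1873, 0.6131, 1]]


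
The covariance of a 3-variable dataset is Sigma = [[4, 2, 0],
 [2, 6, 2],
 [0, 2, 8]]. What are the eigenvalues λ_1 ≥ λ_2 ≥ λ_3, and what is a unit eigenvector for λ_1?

Step 1 — characteristic polynomial p(λ) = det(λI - Sigma) = λ³ - tr·λ² + c_1·λ - det, where tr = trace, c_1 = sum of the principal 2×2 minors, det = det(Sigma):
  tr = 4 + 6 + 8 = 18,
  c_1 = (4·6 - (2)²) + (4·8 - (0)²) + (6·8 - (2)²) = 20 + 32 + 44 = 96,
  det = 4·(6·8 - (2)²) - (2)·((2)·8 - (2)·(0)) + (0)·((2)·(2) - 6·(0)) = 4·(44) - (2)·(16) + (0)·(4) = 144.
  So p(λ) = λ³ - 18λ² + 96λ - 144.
Step 2 — look for an integer root (rational root theorem: any rational root is an integer divisor of 144). Testing λ = 6:
  p(6) = 216 - 648 + 576 - 144 = 0  ✓
  Dividing out (λ - 6): p(λ) = (λ - 6)(λ² - 12λ + 24).
Step 3 — remaining eigenvalues from the quadratic λ² - 12λ + 24 = 0:
  Δ = 12² - 4·24 = 144 - 96 = 48,  λ = (12 ± √48)/2 = (12 ± 6.9282)/2 ≈ 9.4641 or 2.5359.
  Sorted: λ_1 = 9.4641,  λ_2 = 6,  λ_3 = 2.5359  (check: sum = 18 = tr ✓).

Step 4 — unit eigenvector for λ_1 ≈ 9.4641: v spans the null space of (Sigma - λ_1 I), whose rows are
  r_1 = (-5.4641, 2, 0),  r_2 = (2, -3.4641, 2),  r_3 = (0, 2, -1.4641).
  v is orthogonal to every row, so take v ∝ r_1 × r_2 = ((2)·(2) - (0)·(-3.4641), (0)·(2) - (-5.4641)·(2), (-5.4641)·(-3.4641) - (2)·(2)) ≈ (4, 10.9282, 14.9282).
  Let u = (4, 10.9282, 14.9282).
  ||u|| = √((4)² + (10.9282)² + (14.9282)²) = √(358.2769) ≈ 18.9282,  v_1 = u/||u|| ≈ (0.2113, 0.5774, 0.7887) (||v_1|| = 1).

λ_1 = 9.4641,  λ_2 = 6,  λ_3 = 2.5359;  v_1 ≈ (0.2113, 0.5774, 0.7887)


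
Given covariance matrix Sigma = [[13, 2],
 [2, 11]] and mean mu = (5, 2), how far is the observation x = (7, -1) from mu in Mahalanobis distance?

Step 1 — centre the observation: (x - mu) = (2, -3).

Step 2 — invert Sigma. det(Sigma) = 13·11 - (2)² = 139.
  Sigma^{-1} = (1/det) · [[d, -b], [-b, a]] = [[0.0791, -0.0144],
 [-0.0144, 0.0935]].

Step 3 — form the quadratic (x - mu)^T · Sigma^{-1} · (x - mu):
  Sigma^{-1} · (x - mu) = (0.2014, -0.3094).
  (x - mu)^T · [Sigma^{-1} · (x - mu)] = (2)·(0.2014) + (-3)·(-0.3094) = 1.3309.

Step 4 — take square root: d = √(1.3309) ≈ 1.1537.

d(x, mu) = √(1.3309) ≈ 1.1537


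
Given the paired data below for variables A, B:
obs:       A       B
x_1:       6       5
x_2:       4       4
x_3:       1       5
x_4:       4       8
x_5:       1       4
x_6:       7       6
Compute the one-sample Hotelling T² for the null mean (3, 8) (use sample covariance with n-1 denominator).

Step 1 — sample mean vector:
  mean(A) = (6 + 4 + 1 + 4 + 1 + 7) / 6 = 23/6 = 3.8333
  mean(B) = (5 + 4 + 5 + 8 + 4 + 6) / 6 = 32/6 = 5.3333
  x̄ = (3.8333, 5.3333),  deviation x̄ - mu_0 = (3.8333, 5.3333) - (3, 8) = (0.8333, -2.6667).

Step 2 — sample covariance matrix, S[i,j] = (1/(n-1)) · Σ_k (x_{k,i} - mean_i) · (x_{k,j} - mean_j), divisor n-1 = 5:
  S[A,A] = ((2.1667)·(2.1667) + (0.1667)·(0.1667) + (-2.8333)·(-2.8333) + (0.1667)·(0.1667) + (-2.8333)·(-2.8333) + (3.1667)·(3.1667)) / 5 = 30.8333/5 = 6.1667
  S[A,B] = ((2.1667)·(-0.3333) + (0.1667)·(-1.3333) + (-2.8333)·(-0.3333) + (0.1667)·(2.6667) + (-2.8333)·(-1.3333) + (3.1667)·(0.6667)) / 5 = 6.3333/5 = 1.2667
  S[B,B] = ((-0.3333)·(-0.3333) + (-1.3333)·(-1.3333) + (-0.3333)·(-0.3333) + (2.6667)·(2.6667) + (-1.3333)·(-1.3333) + (0.6667)·(0.6667)) / 5 = 11.3333/5 = 2.2667
  S = [[6.1667, 1.2667],
 [1.2667, 2.2667]].

Step 3 — invert S. det(S) = 6.1667·2.2667 - (1.2667)² = 12.3733.
  S^{-1} = (1/det) · [[d, -b], [-b, a]] = [[0.1832, -0.1024],
 [-0.1024, 0.4984]].

Step 4 — quadratic form (x̄ - mu_0)^T · S^{-1} · (x̄ - mu_0):
  S^{-1} · (x̄ - mu_0) = (0.4256, -1.4143),
  (x̄ - mu_0)^T · [...] = (0.8333)·(0.4256) + (-2.6667)·(-1.4143) = 4.1263.

Step 5 — scale by n: T² = 6 · 4.1263 = 24.7575.

T² ≈ 24.7575


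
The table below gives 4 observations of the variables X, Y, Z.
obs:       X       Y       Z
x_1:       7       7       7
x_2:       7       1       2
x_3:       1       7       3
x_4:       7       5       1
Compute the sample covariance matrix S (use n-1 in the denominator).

Step 1 — column means:
  mean(X) = (7 + 7 + 1 + 7) / 4 = 22/4 = 5.5
  mean(Y) = (7 + 1 + 7 + 5) / 4 = 20/4 = 5
  mean(Z) = (7 + 2 + 3 + 1) / 4 = 13/4 = 3.25

Step 2 — sample covariance S[i,j] = (1/(n-1)) · Σ_k (x_{k,i} - mean_i) · (x_{k,j} - mean_j), with n-1 = 3.
  S[X,X] = ((1.5)·(1.5) + (1.5)·(1.5) + (-4.5)·(-4.5) + (1.5)·(1.5)) / 3 = 27/3 = 9
  S[X,Y] = ((1.5)·(2) + (1.5)·(-4) + (-4.5)·(2) + (1.5)·(0)) / 3 = -12/3 = -4
  S[X,Z] = ((1.5)·(3.75) + (1.5)·(-1.25) + (-4.5)·(-0.25) + (1.5)·(-2.25)) / 3 = 1.5/3 = 0.5
  S[Y,Y] = ((2)·(2) + (-4)·(-4) + (2)·(2) + (0)·(0)) / 3 = 24/3 = 8
  S[Y,Z] = ((2)·(3.75) + (-4)·(-1.25) + (2)·(-0.25) + (0)·(-2.25)) / 3 = 12/3 = 4
  S[Z,Z] = ((3.75)·(3.75) + (-1.25)·(-1.25) + (-0.25)·(-0.25) + (-2.25)·(-2.25)) / 3 = 20.75/3 = 6.9167

S is symmetric (S[j,i] = S[i,j]). Assembling:

S = [[9, -4, 0.5],
 [-4, 8, 4],
 [0.5, 4, 6.9167]]


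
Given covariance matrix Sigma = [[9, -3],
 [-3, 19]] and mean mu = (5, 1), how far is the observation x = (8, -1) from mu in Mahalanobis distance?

Step 1 — centre the observation: (x - mu) = (3, -2).

Step 2 — invert Sigma. det(Sigma) = 9·19 - (-3)² = 162.
  Sigma^{-1} = (1/det) · [[d, -b], [-b, a]] = [[0.1173, 0.0185],
 [0.0185, 0.0556]].

Step 3 — form the quadratic (x - mu)^T · Sigma^{-1} · (x - mu):
  Sigma^{-1} · (x - mu) = (0.3148, -0.0556).
  (x - mu)^T · [Sigma^{-1} · (x - mu)] = (3)·(0.3148) + (-2)·(-0.0556) = 1.0556.

Step 4 — take square root: d = √(1.0556) ≈ 1.0274.

d(x, mu) = √(1.0556) ≈ 1.0274


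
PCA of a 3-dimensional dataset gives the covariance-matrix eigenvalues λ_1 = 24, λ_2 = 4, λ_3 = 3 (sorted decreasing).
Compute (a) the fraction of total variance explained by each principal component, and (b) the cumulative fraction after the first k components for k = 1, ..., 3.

Step 1 — total variance = trace(Sigma) = Σ λ_i = 24 + 4 + 3 = 31.

Step 2 — fraction explained by component i = λ_i / Σ λ:
  PC1: 24/31 = 0.7742
  PC2: 4/31 = 0.129
  PC3: 3/31 = 0.0968

Step 3 — cumulative fraction after k components = (λ_1 + ... + λ_k) / Σ λ:
  k = 1: 24/31 = 0.7742
  k = 2: (24 + 4)/31 = 28/31 = 0.9032
  k = 3: (24 + 4 + 3)/31 = 31/31 = 1

Summary (fraction, with percent):

explained: PC1 0.7742 (77.42%), PC2 0.129 (12.9%), PC3 0.0968 (9.68%);  cumulative: 0.7742, 0.9032, 1


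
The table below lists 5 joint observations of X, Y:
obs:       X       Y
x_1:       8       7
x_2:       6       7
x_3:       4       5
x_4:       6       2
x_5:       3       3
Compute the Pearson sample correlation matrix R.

Step 1 — column means:
  mean(X) = (8 + 6 + 4 + 6 + 3) / 5 = 27/5 = 5.4
  mean(Y) = (7 + 7 + 5 + 2 + 3) / 5 = 24/5 = 4.8

Step 2 — sample variances and covariances s[i,j] = (1/(n-1)) · Σ_k (x_{k,i} - mean_i) · (x_{k,j} - mean_j), with n-1 = 4:
  s[X,X] = ((2.6)·(2.6) + (0.6)·(0.6) + (-1.4)·(-1.4) + (0.6)·(0.6) + (-2.4)·(-2.4)) / 4 = 15.2/4 = 3.8
  s[X,Y] = ((2.6)·(2.2) + (0.6)·(2.2) + (-1.4)·(0.2) + (0.6)·(-2.8) + (-2.4)·(-1.8)) / 4 = 9.4/4 = 2.35
  s[Y,Y] = ((2.2)·(2.2) + (2.2)·(2.2) + (0.2)·(0.2) + (-2.8)·(-2.8) + (-1.8)·(-1.8)) / 4 = 20.8/4 = 5.2
  Sample standard deviations s_i = √(s[i,i]):
  s(X) = √(3.8) = 1.9494
  s(Y) = √(5.2) = 2.2804

Step 3 — r_{ij} = s_{ij} / (s_i · s_j):
  r[X,X] = 1 (diagonal).
  r[X,Y] = 2.35 / (1.9494 · 2.2804) = 2.35 / 4.4452 = 0.5287
  r[Y,Y] = 1 (diagonal).

R is symmetric with unit diagonal. Assembling:

R = [[1, 0.5287],
 [0.5287, 1]]


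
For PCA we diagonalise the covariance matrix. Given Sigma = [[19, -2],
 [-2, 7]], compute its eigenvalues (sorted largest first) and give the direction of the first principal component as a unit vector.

Step 1 — characteristic polynomial of 2×2 Sigma:
  det(Sigma - λI) = λ² - trace · λ + det = 0.
  trace = 19 + 7 = 26, det = 19·7 - (-2)² = 129.
Step 2 — discriminant:
  Δ = trace² - 4·det = 676 - 516 = 160.
Step 3 — eigenvalues:
  λ = (trace ± √Δ)/2 = (26 ± 12.6491)/2,
  λ_1 = 19.3246,  λ_2 = 6.6754.

Step 4 — unit eigenvector for λ_1: solve (Sigma - λ_1 I)v = 0. First row:
  (19 - 19.3246)·v_x + (-2)·v_y = 0, i.e. (-0.3246)·v_x + (-2)·v_y = 0,
  so v ∝ (b, λ_1 - a) = (-2, 0.3246); multiply by -1 so the first entry is positive: u = (2, -0.3246).
  ||u|| = √((2)² + (-0.3246)²) = √(4.1053) ≈ 2.0262,
  v_1 = u/||u|| ≈ (0.9871, -0.1602) (||v_1|| = 1).

λ_1 = 19.3246,  λ_2 = 6.6754;  v_1 ≈ (0.9871, -0.1602)


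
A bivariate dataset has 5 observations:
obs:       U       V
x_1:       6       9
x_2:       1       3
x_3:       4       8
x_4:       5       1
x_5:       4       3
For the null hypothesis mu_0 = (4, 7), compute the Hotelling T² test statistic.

Step 1 — sample mean vector:
  mean(U) = (6 + 1 + 4 + 5 + 4) / 5 = 20/5 = 4
  mean(V) = (9 + 3 + 8 + 1 + 3) / 5 = 24/5 = 4.8
  x̄ = (4, 4.8),  deviation x̄ - mu_0 = (4, 4.8) - (4, 7) = (0, -2.2).

Step 2 — sample covariance matrix, S[i,j] = (1/(n-1)) · Σ_k (x_{k,i} - mean_i) · (x_{k,j} - mean_j), divisor n-1 = 4:
  S[U,U] = ((2)·(2) + (-3)·(-3) + (0)·(0) + (1)·(1) + (0)·(0)) / 4 = 14/4 = 3.5
  S[U,V] = ((2)·(4.2) + (-3)·(-1.8) + (0)·(3.2) + (1)·(-3.8) + (0)·(-1.8)) / 4 = 10/4 = 2.5
  S[V,V] = ((4.2)·(4.2) + (-1.8)·(-1.8) + (3.2)·(3.2) + (-3.8)·(-3.8) + (-1.8)·(-1.8)) / 4 = 48.8/4 = 12.2
  S = [[3.5, 2.5],
 [2.5, 12.2]].

Step 3 — invert S. det(S) = 3.5·12.2 - (2.5)² = 36.45.
  S^{-1} = (1/det) · [[d, -b], [-b, a]] = [[0.3347, -0.0686],
 [-0.0686, 0.096]].

Step 4 — quadratic form (x̄ - mu_0)^T · S^{-1} · (x̄ - mu_0):
  S^{-1} · (x̄ - mu_0) = (0.1509, -0.2112),
  (x̄ - mu_0)^T · [...] = (0)·(0.1509) + (-2.2)·(-0.2112) = 0.4647.

Step 5 — scale by n: T² = 5 · 0.4647 = 2.3237.

T² ≈ 2.3237


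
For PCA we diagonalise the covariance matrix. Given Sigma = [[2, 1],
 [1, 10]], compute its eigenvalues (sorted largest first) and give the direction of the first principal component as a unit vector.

Step 1 — characteristic polynomial of 2×2 Sigma:
  det(Sigma - λI) = λ² - trace · λ + det = 0.
  trace = 2 + 10 = 12, det = 2·10 - (1)² = 19.
Step 2 — discriminant:
  Δ = trace² - 4·det = 144 - 76 = 68.
Step 3 — eigenvalues:
  λ = (trace ± √Δ)/2 = (12 ± 8.2462)/2,
  λ_1 = 10.1231,  λ_2 = 1.8769.

Step 4 — unit eigenvector for λ_1: solve (Sigma - λ_1 I)v = 0. First row:
  (2 - 10.1231)·v_x + (1)·v_y = 0, i.e. (-8.1231)·v_x + (1)·v_y = 0,
  so v ∝ (b, λ_1 - a) = (1, 8.1231) = u.
  ||u|| = √((1)² + (8.1231)²) = √(66.9848) ≈ 8.1844,
  v_1 = u/||u|| ≈ (0.1222, 0.9925) (||v_1|| = 1).

λ_1 = 10.1231,  λ_2 = 1.8769;  v_1 ≈ (0.1222, 0.9925)


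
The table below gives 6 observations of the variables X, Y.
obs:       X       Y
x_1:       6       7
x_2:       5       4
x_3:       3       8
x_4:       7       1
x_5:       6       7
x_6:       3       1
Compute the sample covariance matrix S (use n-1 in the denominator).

Step 1 — column means:
  mean(X) = (6 + 5 + 3 + 7 + 6 + 3) / 6 = 30/6 = 5
  mean(Y) = (7 + 4 + 8 + 1 + 7 + 1) / 6 = 28/6 = 4.6667

Step 2 — sample covariance S[i,j] = (1/(n-1)) · Σ_k (x_{k,i} - mean_i) · (x_{k,j} - mean_j), with n-1 = 5.
  S[X,X] = ((1)·(1) + (0)·(0) + (-2)·(-2) + (2)·(2) + (1)·(1) + (-2)·(-2)) / 5 = 14/5 = 2.8
  S[X,Y] = ((1)·(2.3333) + (0)·(-0.6667) + (-2)·(3.3333) + (2)·(-3.6667) + (1)·(2.3333) + (-2)·(-3.6667)) / 5 = -2/5 = -0.4
  S[Y,Y] = ((2.3333)·(2.3333) + (-0.6667)·(-0.6667) + (3.3333)·(3.3333) + (-3.6667)·(-3.6667) + (2.3333)·(2.3333) + (-3.6667)·(-3.6667)) / 5 = 49.3333/5 = 9.8667

S is symmetric (S[j,i] = S[i,j]). Assembling:

S = [[2.8, -0.4],
 [-0.4, 9.8667]]


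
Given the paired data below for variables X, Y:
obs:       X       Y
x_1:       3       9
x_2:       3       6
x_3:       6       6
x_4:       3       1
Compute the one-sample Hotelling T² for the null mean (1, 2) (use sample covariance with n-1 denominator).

Step 1 — sample mean vector:
  mean(X) = (3 + 3 + 6 + 3) / 4 = 15/4 = 3.75
  mean(Y) = (9 + 6 + 6 + 1) / 4 = 22/4 = 5.5
  x̄ = (3.75, 5.5),  deviation x̄ - mu_0 = (3.75, 5.5) - (1, 2) = (2.75, 3.5).

Step 2 — sample covariance matrix, S[i,j] = (1/(n-1)) · Σ_k (x_{k,i} - mean_i) · (x_{k,j} - mean_j), divisor n-1 = 3:
  S[X,X] = ((-0.75)·(-0.75) + (-0.75)·(-0.75) + (2.25)·(2.25) + (-0.75)·(-0.75)) / 3 = 6.75/3 = 2.25
  S[X,Y] = ((-0.75)·(3.5) + (-0.75)·(0.5) + (2.25)·(0.5) + (-0.75)·(-4.5)) / 3 = 1.5/3 = 0.5
  S[Y,Y] = ((3.5)·(3.5) + (0.5)·(0.5) + (0.5)·(0.5) + (-4.5)·(-4.5)) / 3 = 33/3 = 11
  S = [[2.25, 0.5],
 [0.5, 11]].

Step 3 — invert S. det(S) = 2.25·11 - (0.5)² = 24.5.
  S^{-1} = (1/det) · [[d, -b], [-b, a]] = [[0.449, -0.0204],
 [-0.0204, 0.0918]].

Step 4 — quadratic form (x̄ - mu_0)^T · S^{-1} · (x̄ - mu_0):
  S^{-1} · (x̄ - mu_0) = (1.1633, 0.2653),
  (x̄ - mu_0)^T · [...] = (2.75)·(1.1633) + (3.5)·(0.2653) = 4.1276.

Step 5 — scale by n: T² = 4 · 4.1276 = 16.5102.

T² ≈ 16.5102


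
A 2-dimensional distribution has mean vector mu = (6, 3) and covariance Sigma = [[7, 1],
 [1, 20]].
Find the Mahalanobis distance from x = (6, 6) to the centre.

Step 1 — centre the observation: (x - mu) = (0, 3).

Step 2 — invert Sigma. det(Sigma) = 7·20 - (1)² = 139.
  Sigma^{-1} = (1/det) · [[d, -b], [-b, a]] = [[0.1439, -0.0072],
 [-0.0072, 0.0504]].

Step 3 — form the quadratic (x - mu)^T · Sigma^{-1} · (x - mu):
  Sigma^{-1} · (x - mu) = (-0.0216, 0.1511).
  (x - mu)^T · [Sigma^{-1} · (x - mu)] = (0)·(-0.0216) + (3)·(0.1511) = 0.4532.

Step 4 — take square root: d = √(0.4532) ≈ 0.6732.

d(x, mu) = √(0.4532) ≈ 0.6732


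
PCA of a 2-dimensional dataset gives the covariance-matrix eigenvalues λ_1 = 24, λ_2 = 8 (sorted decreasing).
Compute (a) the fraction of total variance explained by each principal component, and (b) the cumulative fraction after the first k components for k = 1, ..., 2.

Step 1 — total variance = trace(Sigma) = Σ λ_i = 24 + 8 = 32.

Step 2 — fraction explained by component i = λ_i / Σ λ:
  PC1: 24/32 = 0.75
  PC2: 8/32 = 0.25

Step 3 — cumulative fraction after k components = (λ_1 + ... + λ_k) / Σ λ:
  k = 1: 24/32 = 0.75
  k = 2: (24 + 8)/32 = 32/32 = 1

Summary (fraction, with percent):

explained: PC1 0.75 (75%), PC2 0.25 (25%);  cumulative: 0.75, 1


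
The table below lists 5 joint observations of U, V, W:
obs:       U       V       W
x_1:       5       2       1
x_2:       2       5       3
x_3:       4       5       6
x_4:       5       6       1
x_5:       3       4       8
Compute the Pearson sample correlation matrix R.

Step 1 — column means:
  mean(U) = (5 + 2 + 4 + 5 + 3) / 5 = 19/5 = 3.8
  mean(V) = (2 + 5 + 5 + 6 + 4) / 5 = 22/5 = 4.4
  mean(W) = (1 + 3 + 6 + 1 + 8) / 5 = 19/5 = 3.8

Step 2 — sample variances and covariances s[i,j] = (1/(n-1)) · Σ_k (x_{k,i} - mean_i) · (x_{k,j} - mean_j), with n-1 = 4:
  s[U,U] = ((1.2)·(1.2) + (-1.8)·(-1.8) + (0.2)·(0.2) + (1.2)·(1.2) + (-0.8)·(-0.8)) / 4 = 6.8/4 = 1.7
  s[U,V] = ((1.2)·(-2.4) + (-1.8)·(0.6) + (0.2)·(0.6) + (1.2)·(1.6) + (-0.8)·(-0.4)) / 4 = -1.6/4 = -0.4
  s[U,W] = ((1.2)·(-2.8) + (-1.8)·(-0.8) + (0.2)·(2.2) + (1.2)·(-2.8) + (-0.8)·(4.2)) / 4 = -8.2/4 = -2.05
  s[V,V] = ((-2.4)·(-2.4) + (0.6)·(0.6) + (0.6)·(0.6) + (1.6)·(1.6) + (-0.4)·(-0.4)) / 4 = 9.2/4 = 2.3
  s[V,W] = ((-2.4)·(-2.8) + (0.6)·(-0.8) + (0.6)·(2.2) + (1.6)·(-2.8) + (-0.4)·(4.2)) / 4 = 1.4/4 = 0.35
  s[W,W] = ((-2.8)·(-2.8) + (-0.8)·(-0.8) + (2.2)·(2.2) + (-2.8)·(-2.8) + (4.2)·(4.2)) / 4 = 38.8/4 = 9.7
  Sample standard deviations s_i = √(s[i,i]):
  s(U) = √(1.7) = 1.3038
  s(V) = √(2.3) = 1.5166
  s(W) = √(9.7) = 3.1145

Step 3 — r_{ij} = s_{ij} / (s_i · s_j):
  r[U,U] = 1 (diagonal).
  r[U,V] = -0.4 / (1.3038 · 1.5166) = -0.4 / 1.9774 = -0.2023
  r[U,W] = -2.05 / (1.3038 · 3.1145) = -2.05 / 4.0608 = -0.5048
  r[V,V] = 1 (diagonal).
  r[V,W] = 0.35 / (1.5166 · 3.1145) = 0.35 / 4.7233 = 0.0741
  r[W,W] = 1 (diagonal).

R is symmetric with unit diagonal. Assembling:

R = [[1, -0.2023, -0.5048],
 [-0.2023, 1, 0.0741],
 [-0.5048, 0.0741, 1]]


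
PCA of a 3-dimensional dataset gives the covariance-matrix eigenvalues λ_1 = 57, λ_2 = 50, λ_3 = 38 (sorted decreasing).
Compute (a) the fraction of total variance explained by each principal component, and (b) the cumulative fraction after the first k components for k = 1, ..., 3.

Step 1 — total variance = trace(Sigma) = Σ λ_i = 57 + 50 + 38 = 145.

Step 2 — fraction explained by component i = λ_i / Σ λ:
  PC1: 57/145 = 0.3931
  PC2: 50/145 = 0.3448
  PC3: 38/145 = 0.2621

Step 3 — cumulative fraction after k components = (λ_1 + ... + λ_k) / Σ λ:
  k = 1: 57/145 = 0.3931
  k = 2: (57 + 50)/145 = 107/145 = 0.7379
  k = 3: (57 + 50 + 38)/145 = 145/145 = 1

Summary (fraction, with percent):

explained: PC1 0.3931 (39.31%), PC2 0.3448 (34.48%), PC3 0.2621 (26.21%);  cumulative: 0.3931, 0.7379, 1


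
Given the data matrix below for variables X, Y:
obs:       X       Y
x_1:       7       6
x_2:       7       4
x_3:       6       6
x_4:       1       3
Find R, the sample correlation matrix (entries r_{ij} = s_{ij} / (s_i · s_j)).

Step 1 — column means:
  mean(X) = (7 + 7 + 6 + 1) / 4 = 21/4 = 5.25
  mean(Y) = (6 + 4 + 6 + 3) / 4 = 19/4 = 4.75

Step 2 — sample variances and covariances s[i,j] = (1/(n-1)) · Σ_k (x_{k,i} - mean_i) · (x_{k,j} - mean_j), with n-1 = 3:
  s[X,X] = ((1.75)·(1.75) + (1.75)·(1.75) + (0.75)·(0.75) + (-4.25)·(-4.25)) / 3 = 24.75/3 = 8.25
  s[X,Y] = ((1.75)·(1.25) + (1.75)·(-0.75) + (0.75)·(1.25) + (-4.25)·(-1.75)) / 3 = 9.25/3 = 3.0833
  s[Y,Y] = ((1.25)·(1.25) + (-0.75)·(-0.75) + (1.25)·(1.25) + (-1.75)·(-1.75)) / 3 = 6.75/3 = 2.25
  Sample standard deviations s_i = √(s[i,i]):
  s(X) = √(8.25) = 2.8723
  s(Y) = √(2.25) = 1.5

Step 3 — r_{ij} = s_{ij} / (s_i · s_j):
  r[X,X] = 1 (diagonal).
  r[X,Y] = 3.0833 / (2.8723 · 1.5) = 3.0833 / 4.3084 = 0.7157
  r[Y,Y] = 1 (diagonal).

R is symmetric with unit diagonal. Assembling:

R = [[1, 0.7157],
 [0.7157, 1]]


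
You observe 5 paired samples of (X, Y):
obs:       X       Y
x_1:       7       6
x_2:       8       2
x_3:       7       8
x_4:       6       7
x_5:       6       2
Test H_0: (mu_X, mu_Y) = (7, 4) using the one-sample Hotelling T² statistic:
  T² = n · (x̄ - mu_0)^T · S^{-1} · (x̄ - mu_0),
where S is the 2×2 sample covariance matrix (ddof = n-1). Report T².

Step 1 — sample mean vector:
  mean(X) = (7 + 8 + 7 + 6 + 6) / 5 = 34/5 = 6.8
  mean(Y) = (6 + 2 + 8 + 7 + 2) / 5 = 25/5 = 5
  x̄ = (6.8, 5),  deviation x̄ - mu_0 = (6.8, 5) - (7, 4) = (-0.2, 1).

Step 2 — sample covariance matrix, S[i,j] = (1/(n-1)) · Σ_k (x_{k,i} - mean_i) · (x_{k,j} - mean_j), divisor n-1 = 4:
  S[X,X] = ((0.2)·(0.2) + (1.2)·(1.2) + (0.2)·(0.2) + (-0.8)·(-0.8) + (-0.8)·(-0.8)) / 4 = 2.8/4 = 0.7
  S[X,Y] = ((0.2)·(1) + (1.2)·(-3) + (0.2)·(3) + (-0.8)·(2) + (-0.8)·(-3)) / 4 = -2/4 = -0.5
  S[Y,Y] = ((1)·(1) + (-3)·(-3) + (3)·(3) + (2)·(2) + (-3)·(-3)) / 4 = 32/4 = 8
  S = [[0.7, -0.5],
 [-0.5, 8]].

Step 3 — invert S. det(S) = 0.7·8 - (-0.5)² = 5.35.
  S^{-1} = (1/det) · [[d, -b], [-b, a]] = [[1.4953, 0.0935],
 [0.0935, 0.1308]].

Step 4 — quadratic form (x̄ - mu_0)^T · S^{-1} · (x̄ - mu_0):
  S^{-1} · (x̄ - mu_0) = (-0.2056, 0.1121),
  (x̄ - mu_0)^T · [...] = (-0.2)·(-0.2056) + (1)·(0.1121) = 0.1533.

Step 5 — scale by n: T² = 5 · 0.1533 = 0.7664.

T² ≈ 0.7664


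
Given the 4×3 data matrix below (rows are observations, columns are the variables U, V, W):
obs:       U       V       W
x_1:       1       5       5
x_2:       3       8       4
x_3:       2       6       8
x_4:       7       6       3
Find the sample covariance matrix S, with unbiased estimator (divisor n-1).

Step 1 — column means:
  mean(U) = (1 + 3 + 2 + 7) / 4 = 13/4 = 3.25
  mean(V) = (5 + 8 + 6 + 6) / 4 = 25/4 = 6.25
  mean(W) = (5 + 4 + 8 + 3) / 4 = 20/4 = 5

Step 2 — sample covariance S[i,j] = (1/(n-1)) · Σ_k (x_{k,i} - mean_i) · (x_{k,j} - mean_j), with n-1 = 3.
  S[U,U] = ((-2.25)·(-2.25) + (-0.25)·(-0.25) + (-1.25)·(-1.25) + (3.75)·(3.75)) / 3 = 20.75/3 = 6.9167
  S[U,V] = ((-2.25)·(-1.25) + (-0.25)·(1.75) + (-1.25)·(-0.25) + (3.75)·(-0.25)) / 3 = 1.75/3 = 0.5833
  S[U,W] = ((-2.25)·(0) + (-0.25)·(-1) + (-1.25)·(3) + (3.75)·(-2)) / 3 = -11/3 = -3.6667
  S[V,V] = ((-1.25)·(-1.25) + (1.75)·(1.75) + (-0.25)·(-0.25) + (-0.25)·(-0.25)) / 3 = 4.75/3 = 1.5833
  S[V,W] = ((-1.25)·(0) + (1.75)·(-1) + (-0.25)·(3) + (-0.25)·(-2)) / 3 = -2/3 = -0.6667
  S[W,W] = ((0)·(0) + (-1)·(-1) + (3)·(3) + (-2)·(-2)) / 3 = 14/3 = 4.6667

S is symmetric (S[j,i] = S[i,j]). Assembling:

S = [[6.9167, 0.5833, -3.6667],
 [0.5833, 1.5833, -0.6667],
 [-3.6667, -0.6667, 4.6667]]


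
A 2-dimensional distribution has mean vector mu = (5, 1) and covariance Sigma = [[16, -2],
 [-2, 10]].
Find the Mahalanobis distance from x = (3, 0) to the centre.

Step 1 — centre the observation: (x - mu) = (-2, -1).

Step 2 — invert Sigma. det(Sigma) = 16·10 - (-2)² = 156.
  Sigma^{-1} = (1/det) · [[d, -b], [-b, a]] = [[0.0641, 0.0128],
 [0.0128, 0.1026]].

Step 3 — form the quadratic (x - mu)^T · Sigma^{-1} · (x - mu):
  Sigma^{-1} · (x - mu) = (-0.141, -0.1282).
  (x - mu)^T · [Sigma^{-1} · (x - mu)] = (-2)·(-0.141) + (-1)·(-0.1282) = 0.4103.

Step 4 — take square root: d = √(0.4103) ≈ 0.6405.

d(x, mu) = √(0.4103) ≈ 0.6405


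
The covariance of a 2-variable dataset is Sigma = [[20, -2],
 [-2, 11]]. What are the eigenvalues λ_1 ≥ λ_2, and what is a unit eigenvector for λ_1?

Step 1 — characteristic polynomial of 2×2 Sigma:
  det(Sigma - λI) = λ² - trace · λ + det = 0.
  trace = 20 + 11 = 31, det = 20·11 - (-2)² = 216.
Step 2 — discriminant:
  Δ = trace² - 4·det = 961 - 864 = 97.
Step 3 — eigenvalues:
  λ = (trace ± √Δ)/2 = (31 ± 9.8489)/2,
  λ_1 = 20.4244,  λ_2 = 10.5756.

Step 4 — unit eigenvector for λ_1: solve (Sigma - λ_1 I)v = 0. First row:
  (20 - 20.4244)·v_x + (-2)·v_y = 0, i.e. (-0.4244)·v_x + (-2)·v_y = 0,
  so v ∝ (b, λ_1 - a) = (-2, 0.4244); multiply by -1 so the first entry is positive: u = (2, -0.4244).
  ||u|| = √((2)² + (-0.4244)²) = √(4.1801) ≈ 2.0445,
  v_1 = u/||u|| ≈ (0.9782, -0.2076) (||v_1|| = 1).

λ_1 = 20.4244,  λ_2 = 10.5756;  v_1 ≈ (0.9782, -0.2076)


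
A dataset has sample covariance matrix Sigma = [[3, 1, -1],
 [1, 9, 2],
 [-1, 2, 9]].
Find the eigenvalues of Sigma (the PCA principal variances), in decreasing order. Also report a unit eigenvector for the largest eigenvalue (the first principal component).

Step 1 — characteristic polynomial p(λ) = det(λI - Sigma) = λ³ - tr·λ² + c_1·λ - det, where tr = trace, c_1 = sum of the principal 2×2 minors, det = det(Sigma):
  tr = 3 + 9 + 9 = 21,
  c_1 = (3·9 - (1)²) + (3·9 - (-1)²) + (9·9 - (2)²) = 26 + 26 + 77 = 129,
  det = 3·(9·9 - (2)²) - (1)·((1)·9 - (2)·(-1)) + (-1)·((1)·(2) - 9·(-1)) = 3·(77) - (1)·(11) + (-1)·(11) = 209.
  So p(λ) = λ³ - 21λ² + 129λ - 209.
Step 2 — look for an integer root (rational root theorem: any rational root is an integer divisor of 209). Testing λ = 11:
  p(11) = 1331 - 2541 + 1419 - 209 = 0  ✓
  Dividing out (λ - 11): p(λ) = (λ - 11)(λ² - 10λ + 19).
Step 3 — remaining eigenvalues from the quadratic λ² - 10λ + 19 = 0:
  Δ = 10² - 4·19 = 100 - 76 = 24,  λ = (10 ± √24)/2 = (10 ± 4.899)/2 ≈ 7.4495 or 2.5505.
  Sorted: λ_1 = 11,  λ_2 = 7.4495,  λ_3 = 2.5505  (check: sum = 21 = tr ✓).

Step 4 — unit eigenvector for λ_1 = 11: v spans the null space of (Sigma - λ_1 I), whose rows are
  r_1 = (-8, 1, -1),  r_2 = (1, -2, 2),  r_3 = (-1, 2, -2).
  v is orthogonal to every row, so take v ∝ r_1 × r_2 = ((1)·(2) - (-1)·(-2), (-1)·(1) - (-8)·(2), (-8)·(-2) - (1)·(1)) = (0, 15, 15).
  Rescale (divide by 15): u = (0, 1, 1).
  ||u|| = √((0)² + (1)² + (1)²) = √(2) ≈ 1.4142,  v_1 = u/||u|| ≈ (0, 0.7071, 0.7071) (||v_1|| = 1).

λ_1 = 11,  λ_2 = 7.4495,  λ_3 = 2.5505;  v_1 ≈ (0, 0.7071, 0.7071)


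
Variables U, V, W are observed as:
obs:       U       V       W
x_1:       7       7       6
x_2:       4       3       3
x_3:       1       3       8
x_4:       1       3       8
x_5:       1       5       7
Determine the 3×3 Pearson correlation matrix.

Step 1 — column means:
  mean(U) = (7 + 4 + 1 + 1 + 1) / 5 = 14/5 = 2.8
  mean(V) = (7 + 3 + 3 + 3 + 5) / 5 = 21/5 = 4.2
  mean(W) = (6 + 3 + 8 + 8 + 7) / 5 = 32/5 = 6.4

Step 2 — sample variances and covariances s[i,j] = (1/(n-1)) · Σ_k (x_{k,i} - mean_i) · (x_{k,j} - mean_j), with n-1 = 4:
  s[U,U] = ((4.2)·(4.2) + (1.2)·(1.2) + (-1.8)·(-1.8) + (-1.8)·(-1.8) + (-1.8)·(-1.8)) / 4 = 28.8/4 = 7.2
  s[U,V] = ((4.2)·(2.8) + (1.2)·(-1.2) + (-1.8)·(-1.2) + (-1.8)·(-1.2) + (-1.8)·(0.8)) / 4 = 13.2/4 = 3.3
  s[U,W] = ((4.2)·(-0.4) + (1.2)·(-3.4) + (-1.8)·(1.6) + (-1.8)·(1.6) + (-1.8)·(0.6)) / 4 = -12.6/4 = -3.15
  s[V,V] = ((2.8)·(2.8) + (-1.2)·(-1.2) + (-1.2)·(-1.2) + (-1.2)·(-1.2) + (0.8)·(0.8)) / 4 = 12.8/4 = 3.2
  s[V,W] = ((2.8)·(-0.4) + (-1.2)·(-3.4) + (-1.2)·(1.6) + (-1.2)·(1.6) + (0.8)·(0.6)) / 4 = -0.4/4 = -0.1
  s[W,W] = ((-0.4)·(-0.4) + (-3.4)·(-3.4) + (1.6)·(1.6) + (1.6)·(1.6) + (0.6)·(0.6)) / 4 = 17.2/4 = 4.3
  Sample standard deviations s_i = √(s[i,i]):
  s(U) = √(7.2) = 2.6833
  s(V) = √(3.2) = 1.7889
  s(W) = √(4.3) = 2.0736

Step 3 — r_{ij} = s_{ij} / (s_i · s_j):
  r[U,U] = 1 (diagonal).
  r[U,V] = 3.3 / (2.6833 · 1.7889) = 3.3 / 4.8 = 0.6875
  r[U,W] = -3.15 / (2.6833 · 2.0736) = -3.15 / 5.5642 = -0.5661
  r[V,V] = 1 (diagonal).
  r[V,W] = -0.1 / (1.7889 · 2.0736) = -0.1 / 3.7094 = -0.027
  r[W,W] = 1 (diagonal).

R is symmetric with unit diagonal. Assembling:

R = [[1, 0.6875, -0.5661],
 [0.6875, 1, -0.027],
 [-0.5661, -0.027, 1]]


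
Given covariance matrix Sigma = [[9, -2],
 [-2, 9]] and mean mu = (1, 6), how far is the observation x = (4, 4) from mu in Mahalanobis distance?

Step 1 — centre the observation: (x - mu) = (3, -2).

Step 2 — invert Sigma. det(Sigma) = 9·9 - (-2)² = 77.
  Sigma^{-1} = (1/det) · [[d, -b], [-b, a]] = [[0.1169, 0.026],
 [0.026, 0.1169]].

Step 3 — form the quadratic (x - mu)^T · Sigma^{-1} · (x - mu):
  Sigma^{-1} · (x - mu) = (0.2987, -0.1558).
  (x - mu)^T · [Sigma^{-1} · (x - mu)] = (3)·(0.2987) + (-2)·(-0.1558) = 1.2078.

Step 4 — take square root: d = √(1.2078) ≈ 1.099.

d(x, mu) = √(1.2078) ≈ 1.099


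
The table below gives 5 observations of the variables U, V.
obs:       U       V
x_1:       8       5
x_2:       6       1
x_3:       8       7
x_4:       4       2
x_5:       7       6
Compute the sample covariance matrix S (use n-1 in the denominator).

Step 1 — column means:
  mean(U) = (8 + 6 + 8 + 4 + 7) / 5 = 33/5 = 6.6
  mean(V) = (5 + 1 + 7 + 2 + 6) / 5 = 21/5 = 4.2

Step 2 — sample covariance S[i,j] = (1/(n-1)) · Σ_k (x_{k,i} - mean_i) · (x_{k,j} - mean_j), with n-1 = 4.
  S[U,U] = ((1.4)·(1.4) + (-0.6)·(-0.6) + (1.4)·(1.4) + (-2.6)·(-2.6) + (0.4)·(0.4)) / 4 = 11.2/4 = 2.8
  S[U,V] = ((1.4)·(0.8) + (-0.6)·(-3.2) + (1.4)·(2.8) + (-2.6)·(-2.2) + (0.4)·(1.8)) / 4 = 13.4/4 = 3.35
  S[V,V] = ((0.8)·(0.8) + (-3.2)·(-3.2) + (2.8)·(2.8) + (-2.2)·(-2.2) + (1.8)·(1.8)) / 4 = 26.8/4 = 6.7

S is symmetric (S[j,i] = S[i,j]). Assembling:

S = [[2.8, 3.35],
 [3.35, 6.7]]


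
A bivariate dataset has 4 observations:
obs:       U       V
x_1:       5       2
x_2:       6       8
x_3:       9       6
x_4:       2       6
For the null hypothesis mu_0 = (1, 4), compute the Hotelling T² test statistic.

Step 1 — sample mean vector:
  mean(U) = (5 + 6 + 9 + 2) / 4 = 22/4 = 5.5
  mean(V) = (2 + 8 + 6 + 6) / 4 = 22/4 = 5.5
  x̄ = (5.5, 5.5),  deviation x̄ - mu_0 = (5.5, 5.5) - (1, 4) = (4.5, 1.5).

Step 2 — sample covariance matrix, S[i,j] = (1/(n-1)) · Σ_k (x_{k,i} - mean_i) · (x_{k,j} - mean_j), divisor n-1 = 3:
  S[U,U] = ((-0.5)·(-0.5) + (0.5)·(0.5) + (3.5)·(3.5) + (-3.5)·(-3.5)) / 3 = 25/3 = 8.3333
  S[U,V] = ((-0.5)·(-3.5) + (0.5)·(2.5) + (3.5)·(0.5) + (-3.5)·(0.5)) / 3 = 3/3 = 1
  S[V,V] = ((-3.5)·(-3.5) + (2.5)·(2.5) + (0.5)·(0.5) + (0.5)·(0.5)) / 3 = 19/3 = 6.3333
  S = [[8.3333, 1],
 [1, 6.3333]].

Step 3 — invert S. det(S) = 8.3333·6.3333 - (1)² = 51.7778.
  S^{-1} = (1/det) · [[d, -b], [-b, a]] = [[0.1223, -0.0193],
 [-0.0193, 0.1609]].

Step 4 — quadratic form (x̄ - mu_0)^T · S^{-1} · (x̄ - mu_0):
  S^{-1} · (x̄ - mu_0) = (0.5215, 0.1545),
  (x̄ - mu_0)^T · [...] = (4.5)·(0.5215) + (1.5)·(0.1545) = 2.5783.

Step 5 — scale by n: T² = 4 · 2.5783 = 10.3133.

T² ≈ 10.3133


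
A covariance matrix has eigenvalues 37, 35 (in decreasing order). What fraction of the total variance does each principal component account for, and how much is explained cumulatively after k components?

Step 1 — total variance = trace(Sigma) = Σ λ_i = 37 + 35 = 72.

Step 2 — fraction explained by component i = λ_i / Σ λ:
  PC1: 37/72 = 0.5139
  PC2: 35/72 = 0.4861

Step 3 — cumulative fraction after k components = (λ_1 + ... + λ_k) / Σ λ:
  k = 1: 37/72 = 0.5139
  k = 2: (37 + 35)/72 = 72/72 = 1

Summary (fraction, with percent):

explained: PC1 0.5139 (51.39%), PC2 0.4861 (48.61%);  cumulative: 0.5139, 1


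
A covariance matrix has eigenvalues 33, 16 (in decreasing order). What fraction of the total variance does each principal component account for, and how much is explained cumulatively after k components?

Step 1 — total variance = trace(Sigma) = Σ λ_i = 33 + 16 = 49.

Step 2 — fraction explained by component i = λ_i / Σ λ:
  PC1: 33/49 = 0.6735
  PC2: 16/49 = 0.3265

Step 3 — cumulative fraction after k components = (λ_1 + ... + λ_k) / Σ λ:
  k = 1: 33/49 = 0.6735
  k = 2: (33 + 16)/49 = 49/49 = 1

Summary (fraction, with percent):

explained: PC1 0.6735 (67.35%), PC2 0.3265 (32.65%);  cumulative: 0.6735, 1


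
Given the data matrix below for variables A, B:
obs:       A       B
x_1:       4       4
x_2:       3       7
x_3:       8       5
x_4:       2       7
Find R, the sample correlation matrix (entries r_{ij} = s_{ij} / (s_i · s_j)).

Step 1 — column means:
  mean(A) = (4 + 3 + 8 + 2) / 4 = 17/4 = 4.25
  mean(B) = (4 + 7 + 5 + 7) / 4 = 23/4 = 5.75

Step 2 — sample variances and covariances s[i,j] = (1/(n-1)) · Σ_k (x_{k,i} - mean_i) · (x_{k,j} - mean_j), with n-1 = 3:
  s[A,A] = ((-0.25)·(-0.25) + (-1.25)·(-1.25) + (3.75)·(3.75) + (-2.25)·(-2.25)) / 3 = 20.75/3 = 6.9167
  s[A,B] = ((-0.25)·(-1.75) + (-1.25)·(1.25) + (3.75)·(-0.75) + (-2.25)·(1.25)) / 3 = -6.75/3 = -2.25
  s[B,B] = ((-1.75)·(-1.75) + (1.25)·(1.25) + (-0.75)·(-0.75) + (1.25)·(1.25)) / 3 = 6.75/3 = 2.25
  Sample standard deviations s_i = √(s[i,i]):
  s(A) = √(6.9167) = 2.63
  s(B) = √(2.25) = 1.5

Step 3 — r_{ij} = s_{ij} / (s_i · s_j):
  r[A,A] = 1 (diagonal).
  r[A,B] = -2.25 / (2.63 · 1.5) = -2.25 / 3.9449 = -0.5704
  r[B,B] = 1 (diagonal).

R is symmetric with unit diagonal. Assembling:

R = [[1, -0.5704],
 [-0.5704, 1]]


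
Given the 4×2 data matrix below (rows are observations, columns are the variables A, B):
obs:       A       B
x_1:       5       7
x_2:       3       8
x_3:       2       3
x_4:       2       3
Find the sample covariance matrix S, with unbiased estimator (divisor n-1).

Step 1 — column means:
  mean(A) = (5 + 3 + 2 + 2) / 4 = 12/4 = 3
  mean(B) = (7 + 8 + 3 + 3) / 4 = 21/4 = 5.25

Step 2 — sample covariance S[i,j] = (1/(n-1)) · Σ_k (x_{k,i} - mean_i) · (x_{k,j} - mean_j), with n-1 = 3.
  S[A,A] = ((2)·(2) + (0)·(0) + (-1)·(-1) + (-1)·(-1)) / 3 = 6/3 = 2
  S[A,B] = ((2)·(1.75) + (0)·(2.75) + (-1)·(-2.25) + (-1)·(-2.25)) / 3 = 8/3 = 2.6667
  S[B,B] = ((1.75)·(1.75) + (2.75)·(2.75) + (-2.25)·(-2.25) + (-2.25)·(-2.25)) / 3 = 20.75/3 = 6.9167

S is symmetric (S[j,i] = S[i,j]). Assembling:

S = [[2, 2.6667],
 [2.6667, 6.9167]]


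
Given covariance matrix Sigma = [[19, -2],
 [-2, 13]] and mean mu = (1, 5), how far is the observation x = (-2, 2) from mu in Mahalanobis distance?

Step 1 — centre the observation: (x - mu) = (-3, -3).

Step 2 — invert Sigma. det(Sigma) = 19·13 - (-2)² = 243.
  Sigma^{-1} = (1/det) · [[d, -b], [-b, a]] = [[0.0535, 0.0082],
 [0.0082, 0.0782]].

Step 3 — form the quadratic (x - mu)^T · Sigma^{-1} · (x - mu):
  Sigma^{-1} · (x - mu) = (-0.1852, -0.2593).
  (x - mu)^T · [Sigma^{-1} · (x - mu)] = (-3)·(-0.1852) + (-3)·(-0.2593) = 1.3333.

Step 4 — take square root: d = √(1.3333) ≈ 1.1547.

d(x, mu) = √(1.3333) ≈ 1.1547


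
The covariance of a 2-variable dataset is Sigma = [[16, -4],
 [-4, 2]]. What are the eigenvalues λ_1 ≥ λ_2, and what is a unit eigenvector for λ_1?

Step 1 — characteristic polynomial of 2×2 Sigma:
  det(Sigma - λI) = λ² - trace · λ + det = 0.
  trace = 16 + 2 = 18, det = 16·2 - (-4)² = 16.
Step 2 — discriminant:
  Δ = trace² - 4·det = 324 - 64 = 260.
Step 3 — eigenvalues:
  λ = (trace ± √Δ)/2 = (18 ± 16.1245)/2,
  λ_1 = 17.0623,  λ_2 = 0.9377.

Step 4 — unit eigenvector for λ_1: solve (Sigma - λ_1 I)v = 0. First row:
  (16 - 17.0623)·v_x + (-4)·v_y = 0, i.e. (-1.0623)·v_x + (-4)·v_y = 0,
  so v ∝ (b, λ_1 - a) = (-4, 1.0623); multiply by -1 so the first entry is positive: u = (4, -1.0623).
  ||u|| = √((4)² + (-1.0623)²) = √(17.1284) ≈ 4.1386,
  v_1 = u/||u|| ≈ (0.9665, -0.2567) (||v_1|| = 1).

λ_1 = 17.0623,  λ_2 = 0.9377;  v_1 ≈ (0.9665, -0.2567)


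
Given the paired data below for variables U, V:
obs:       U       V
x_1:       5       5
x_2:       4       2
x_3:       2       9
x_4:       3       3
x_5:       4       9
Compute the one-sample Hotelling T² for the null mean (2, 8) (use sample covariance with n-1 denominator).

Step 1 — sample mean vector:
  mean(U) = (5 + 4 + 2 + 3 + 4) / 5 = 18/5 = 3.6
  mean(V) = (5 + 2 + 9 + 3 + 9) / 5 = 28/5 = 5.6
  x̄ = (3.6, 5.6),  deviation x̄ - mu_0 = (3.6, 5.6) - (2, 8) = (1.6, -2.4).

Step 2 — sample covariance matrix, S[i,j] = (1/(n-1)) · Σ_k (x_{k,i} - mean_i) · (x_{k,j} - mean_j), divisor n-1 = 4:
  S[U,U] = ((1.4)·(1.4) + (0.4)·(0.4) + (-1.6)·(-1.6) + (-0.6)·(-0.6) + (0.4)·(0.4)) / 4 = 5.2/4 = 1.3
  S[U,V] = ((1.4)·(-0.6) + (0.4)·(-3.6) + (-1.6)·(3.4) + (-0.6)·(-2.6) + (0.4)·(3.4)) / 4 = -4.8/4 = -1.2
  S[V,V] = ((-0.6)·(-0.6) + (-3.6)·(-3.6) + (3.4)·(3.4) + (-2.6)·(-2.6) + (3.4)·(3.4)) / 4 = 43.2/4 = 10.8
  S = [[1.3, -1.2],
 [-1.2, 10.8]].

Step 3 — invert S. det(S) = 1.3·10.8 - (-1.2)² = 12.6.
  S^{-1} = (1/det) · [[d, -b], [-b, a]] = [[0.8571, 0.0952],
 [0.0952, 0.1032]].

Step 4 — quadratic form (x̄ - mu_0)^T · S^{-1} · (x̄ - mu_0):
  S^{-1} · (x̄ - mu_0) = (1.1429, -0.0952),
  (x̄ - mu_0)^T · [...] = (1.6)·(1.1429) + (-2.4)·(-0.0952) = 2.0571.

Step 5 — scale by n: T² = 5 · 2.0571 = 10.2857.

T² ≈ 10.2857


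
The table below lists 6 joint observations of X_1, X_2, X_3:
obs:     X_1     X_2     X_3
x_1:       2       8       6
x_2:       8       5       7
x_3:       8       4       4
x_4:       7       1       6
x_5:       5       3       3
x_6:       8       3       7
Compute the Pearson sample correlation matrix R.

Step 1 — column means:
  mean(X_1) = (2 + 8 + 8 + 7 + 5 + 8) / 6 = 38/6 = 6.3333
  mean(X_2) = (8 + 5 + 4 + 1 + 3 + 3) / 6 = 24/6 = 4
  mean(X_3) = (6 + 7 + 4 + 6 + 3 + 7) / 6 = 33/6 = 5.5

Step 2 — sample variances and covariances s[i,j] = (1/(n-1)) · Σ_k (x_{k,i} - mean_i) · (x_{k,j} - mean_j), with n-1 = 5:
  s[X_1,X_1] = ((-4.3333)·(-4.3333) + (1.6667)·(1.6667) + (1.6667)·(1.6667) + (0.6667)·(0.6667) + (-1.3333)·(-1.3333) + (1.6667)·(1.6667)) / 5 = 29.3333/5 = 5.8667
  s[X_1,X_2] = ((-4.3333)·(4) + (1.6667)·(1) + (1.6667)·(0) + (0.6667)·(-3) + (-1.3333)·(-1) + (1.6667)·(-1)) / 5 = -18/5 = -3.6
  s[X_1,X_3] = ((-4.3333)·(0.5) + (1.6667)·(1.5) + (1.6667)·(-1.5) + (0.6667)·(0.5) + (-1.3333)·(-2.5) + (1.6667)·(1.5)) / 5 = 4/5 = 0.8
  s[X_2,X_2] = ((4)·(4) + (1)·(1) + (0)·(0) + (-3)·(-3) + (-1)·(-1) + (-1)·(-1)) / 5 = 28/5 = 5.6
  s[X_2,X_3] = ((4)·(0.5) + (1)·(1.5) + (0)·(-1.5) + (-3)·(0.5) + (-1)·(-2.5) + (-1)·(1.5)) / 5 = 3/5 = 0.6
  s[X_3,X_3] = ((0.5)·(0.5) + (1.5)·(1.5) + (-1.5)·(-1.5) + (0.5)·(0.5) + (-2.5)·(-2.5) + (1.5)·(1.5)) / 5 = 13.5/5 = 2.7
  Sample standard deviations s_i = √(s[i,i]):
  s(X_1) = √(5.8667) = 2.4221
  s(X_2) = √(5.6) = 2.3664
  s(X_3) = √(2.7) = 1.6432

Step 3 — r_{ij} = s_{ij} / (s_i · s_j):
  r[X_1,X_1] = 1 (diagonal).
  r[X_1,X_2] = -3.6 / (2.4221 · 2.3664) = -3.6 / 5.7318 = -0.6281
  r[X_1,X_3] = 0.8 / (2.4221 · 1.6432) = 0.8 / 3.9799 = 0.201
  r[X_2,X_2] = 1 (diagonal).
  r[X_2,X_3] = 0.6 / (2.3664 · 1.6432) = 0.6 / 3.8884 = 0.1543
  r[X_3,X_3] = 1 (diagonal).

R is symmetric with unit diagonal. Assembling:

R = [[1, -0.6281, 0.201],
 [-0.6281, 1, 0.1543],
 [0.201, 0.1543, 1]]
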